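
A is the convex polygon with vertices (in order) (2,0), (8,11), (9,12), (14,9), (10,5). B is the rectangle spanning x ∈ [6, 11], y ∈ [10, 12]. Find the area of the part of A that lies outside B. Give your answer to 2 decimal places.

|A| = 49, |A∩B| = 4.5727.
|A ∖ B| = |A| − |A∩B| = 49 − 4.5727 = 44.43.

44.43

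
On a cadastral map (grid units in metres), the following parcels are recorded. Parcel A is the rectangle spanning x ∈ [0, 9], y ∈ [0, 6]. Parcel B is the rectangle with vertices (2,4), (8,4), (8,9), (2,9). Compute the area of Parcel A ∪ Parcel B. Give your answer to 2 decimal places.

72.00

By inclusion–exclusion:
Individual areas: |Parcel A| = 54, |Parcel B| = 30.
|Parcel A∩Parcel B|: x∈[2,8], y∈[4,6] → 6·2 = 12.
|Parcel A ∪ Parcel B| = 84 − 12 = 72.00.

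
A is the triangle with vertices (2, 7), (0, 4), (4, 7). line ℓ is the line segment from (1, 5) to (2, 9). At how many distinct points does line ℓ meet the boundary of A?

The segment meets the boundary at (1.2,5.8).

1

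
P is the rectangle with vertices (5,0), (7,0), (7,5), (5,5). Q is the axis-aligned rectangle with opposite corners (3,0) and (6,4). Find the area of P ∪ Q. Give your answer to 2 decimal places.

18.00

By inclusion–exclusion:
Individual areas: |P| = 10, |Q| = 12.
|P∩Q|: x∈[5,6], y∈[0,4] → 1·4 = 4.
|P ∪ Q| = 22 − 4 = 18.00.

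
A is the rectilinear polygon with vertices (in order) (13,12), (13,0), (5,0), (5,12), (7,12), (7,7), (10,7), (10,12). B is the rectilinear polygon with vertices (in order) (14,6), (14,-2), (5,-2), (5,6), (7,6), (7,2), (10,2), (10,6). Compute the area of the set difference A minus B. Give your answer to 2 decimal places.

45.00

|A| = 81, |A∩B| = 36.
|A ∖ B| = |A| − |A∩B| = 81 − 36 = 45.00.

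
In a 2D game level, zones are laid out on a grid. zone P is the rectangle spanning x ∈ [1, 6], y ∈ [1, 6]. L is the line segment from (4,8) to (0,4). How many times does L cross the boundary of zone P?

2

The segment meets the boundary at (1,5), (2,6).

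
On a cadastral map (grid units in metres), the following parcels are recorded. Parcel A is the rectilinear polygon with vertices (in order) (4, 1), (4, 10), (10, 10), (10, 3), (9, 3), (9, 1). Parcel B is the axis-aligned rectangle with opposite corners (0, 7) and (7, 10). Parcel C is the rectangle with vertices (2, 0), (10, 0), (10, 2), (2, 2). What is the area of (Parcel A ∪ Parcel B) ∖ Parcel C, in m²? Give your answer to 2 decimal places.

59.00

|Parcel A ∪ Parcel B| = 64.
|(Parcel A ∪ Parcel B) ∩ Parcel C| = 5.
|(Parcel A ∪ Parcel B) ∖ Parcel C| = 64 − 5 = 59.00.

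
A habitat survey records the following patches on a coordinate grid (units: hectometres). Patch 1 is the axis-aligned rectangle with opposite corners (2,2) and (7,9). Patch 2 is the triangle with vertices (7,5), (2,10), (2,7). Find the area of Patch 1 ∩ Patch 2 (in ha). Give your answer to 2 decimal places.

7.00

The intersection is the polygon with vertices (3,9), (7,5), (2,7), (2,9).
By the shoelace formula its area is 7.00.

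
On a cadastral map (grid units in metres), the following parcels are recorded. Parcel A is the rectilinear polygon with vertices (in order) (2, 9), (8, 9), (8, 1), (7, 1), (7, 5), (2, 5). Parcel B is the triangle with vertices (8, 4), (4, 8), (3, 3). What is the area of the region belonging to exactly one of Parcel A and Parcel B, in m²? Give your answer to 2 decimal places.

28.00

|Parcel A| = 28, |Parcel B| = 12, |Parcel A∩Parcel B| = 6.
|Parcel A △ Parcel B| = |Parcel A| + |Parcel B| − 2·|Parcel A∩Parcel B| = 28 + 12 − 12 = 28.00.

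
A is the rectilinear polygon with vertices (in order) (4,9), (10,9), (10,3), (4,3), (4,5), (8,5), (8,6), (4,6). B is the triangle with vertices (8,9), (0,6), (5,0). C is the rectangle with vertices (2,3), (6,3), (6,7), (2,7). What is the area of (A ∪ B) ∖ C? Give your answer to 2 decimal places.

35.57

|A ∪ B| = 51.3333.
|(A ∪ B) ∩ C| = 15.7667.
|(A ∪ B) ∖ C| = 51.3333 − 15.7667 = 35.57.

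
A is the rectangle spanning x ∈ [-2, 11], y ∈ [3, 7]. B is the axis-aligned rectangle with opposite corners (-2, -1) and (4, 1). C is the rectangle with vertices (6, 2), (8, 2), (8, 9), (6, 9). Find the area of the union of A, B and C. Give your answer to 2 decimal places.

By inclusion–exclusion:
Individual areas: |A| = 52, |B| = 12, |C| = 14.
|A∩B| = 0 (no overlap).
|A∩C|: x∈[6,8], y∈[3,7] → 2·4 = 8.
|B∩C| = 0 (no overlap).
|A∩B∩C| = 0.
|A ∪ B ∪ C| = 78 − 8 + 0 = 70.00.

70.00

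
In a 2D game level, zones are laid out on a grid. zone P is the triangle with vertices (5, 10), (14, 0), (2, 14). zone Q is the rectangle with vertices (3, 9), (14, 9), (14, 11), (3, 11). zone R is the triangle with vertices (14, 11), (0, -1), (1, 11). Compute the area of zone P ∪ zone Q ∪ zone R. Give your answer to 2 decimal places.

81.66

By inclusion–exclusion:
Individual areas: |zone P| = 3, |zone Q| = 22, |zone R| = 78.
|zone P∩zone Q| = 0.7821.
|zone P∩zone R| = 1.6741.
|zone Q∩zone R| = 19.6667.
|zone P∩zone Q∩zone R| = 0.7821.
|zone P ∪ zone Q ∪ zone R| = 103 − 22.1229 + 0.7821 = 81.66.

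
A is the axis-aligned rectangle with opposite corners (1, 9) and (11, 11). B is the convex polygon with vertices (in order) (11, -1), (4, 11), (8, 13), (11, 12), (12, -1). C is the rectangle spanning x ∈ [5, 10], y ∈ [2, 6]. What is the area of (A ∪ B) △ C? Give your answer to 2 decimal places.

68.83

|A ∪ B| = 64.1667.
|(A ∪ B) ∩ C| = 7.6667.
|(A ∪ B) △ C| = 64.1667 + 20 − 15.3333 = 68.83.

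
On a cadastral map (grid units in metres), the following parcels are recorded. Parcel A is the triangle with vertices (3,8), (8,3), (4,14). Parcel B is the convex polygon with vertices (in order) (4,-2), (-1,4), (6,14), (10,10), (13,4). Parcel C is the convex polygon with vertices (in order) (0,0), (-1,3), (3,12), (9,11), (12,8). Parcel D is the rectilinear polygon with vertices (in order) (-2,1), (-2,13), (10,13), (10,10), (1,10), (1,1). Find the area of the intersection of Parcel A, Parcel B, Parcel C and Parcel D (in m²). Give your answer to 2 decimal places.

The intersection is the polygon with vertices (3.375,10.25), (4.433,11.761), (4.839,11.694), (5.455,10), (3.333,10).
By the shoelace formula its area is 2.29.

2.29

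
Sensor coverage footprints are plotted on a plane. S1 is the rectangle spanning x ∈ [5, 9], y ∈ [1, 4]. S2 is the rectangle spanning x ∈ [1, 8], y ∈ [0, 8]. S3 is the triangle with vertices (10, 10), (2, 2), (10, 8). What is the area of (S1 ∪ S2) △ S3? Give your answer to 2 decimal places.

|S1 ∪ S2| = 59.
|(S1 ∪ S2) ∩ S3| = 4.5.
|(S1 ∪ S2) △ S3| = 59 + 8 − 9 = 58.00.

58.00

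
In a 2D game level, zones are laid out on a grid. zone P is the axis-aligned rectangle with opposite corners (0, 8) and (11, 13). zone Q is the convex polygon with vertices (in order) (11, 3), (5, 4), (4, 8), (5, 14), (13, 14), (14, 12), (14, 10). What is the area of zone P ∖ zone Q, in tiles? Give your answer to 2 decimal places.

|zone P| = 55, |zone P∩zone Q| = 32.9167.
|zone P ∖ zone Q| = |zone P| − |zone P∩zone Q| = 55 − 32.9167 = 22.08.

22.08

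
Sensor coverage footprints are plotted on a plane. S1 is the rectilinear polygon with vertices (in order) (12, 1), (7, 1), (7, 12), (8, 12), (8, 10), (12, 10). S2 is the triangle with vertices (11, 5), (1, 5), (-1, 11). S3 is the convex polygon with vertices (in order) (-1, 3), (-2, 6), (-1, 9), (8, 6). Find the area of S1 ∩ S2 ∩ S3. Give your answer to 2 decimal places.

0.33

The intersection is the polygon with vertices (7,6.333), (8,6), (7,5.667).
By the shoelace formula its area is 0.33.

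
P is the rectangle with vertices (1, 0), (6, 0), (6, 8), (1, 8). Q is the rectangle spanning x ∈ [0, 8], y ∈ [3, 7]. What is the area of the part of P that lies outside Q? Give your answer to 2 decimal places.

20.00

|P∩Q|: x∈[1,6], y∈[3,7] → 5·4 = 20.
|P| = 40.
|P ∖ Q| = |P| − |P∩Q| = 40 − 20 = 20.00.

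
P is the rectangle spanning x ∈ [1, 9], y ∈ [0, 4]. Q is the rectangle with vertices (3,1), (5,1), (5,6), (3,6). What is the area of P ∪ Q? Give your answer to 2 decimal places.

By inclusion–exclusion:
Individual areas: |P| = 32, |Q| = 10.
|P∩Q|: x∈[3,5], y∈[1,4] → 2·3 = 6.
|P ∪ Q| = 42 − 6 = 36.00.

36.00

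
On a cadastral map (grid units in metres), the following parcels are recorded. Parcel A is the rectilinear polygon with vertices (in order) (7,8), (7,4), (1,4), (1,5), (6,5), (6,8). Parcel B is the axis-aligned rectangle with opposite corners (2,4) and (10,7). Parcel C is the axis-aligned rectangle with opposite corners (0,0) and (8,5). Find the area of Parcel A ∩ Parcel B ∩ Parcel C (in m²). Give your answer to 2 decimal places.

5.00

The intersection is the polygon with vertices (2,4), (2,5), (6,5), (7,5), (7,4).
By the shoelace formula its area is 5.00.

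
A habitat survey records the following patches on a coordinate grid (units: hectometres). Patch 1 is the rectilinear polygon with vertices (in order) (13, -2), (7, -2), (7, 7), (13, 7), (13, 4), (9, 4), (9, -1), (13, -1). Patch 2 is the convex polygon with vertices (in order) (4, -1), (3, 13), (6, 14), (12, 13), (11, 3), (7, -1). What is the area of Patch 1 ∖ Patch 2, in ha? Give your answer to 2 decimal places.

|Patch 1| = 34, |Patch 1∩Patch 2| = 20.75.
|Patch 1 ∖ Patch 2| = |Patch 1| − |Patch 1∩Patch 2| = 34 − 20.75 = 13.25.

13.25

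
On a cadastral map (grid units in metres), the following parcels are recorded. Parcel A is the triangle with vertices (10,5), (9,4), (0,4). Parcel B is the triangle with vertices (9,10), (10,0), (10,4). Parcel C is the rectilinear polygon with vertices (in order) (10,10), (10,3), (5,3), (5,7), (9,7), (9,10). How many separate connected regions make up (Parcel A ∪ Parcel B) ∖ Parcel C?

(Parcel A ∪ Parcel B) ∖ Parcel C splits into 2 disjoint pieces (area 0.45, area 1.25).

2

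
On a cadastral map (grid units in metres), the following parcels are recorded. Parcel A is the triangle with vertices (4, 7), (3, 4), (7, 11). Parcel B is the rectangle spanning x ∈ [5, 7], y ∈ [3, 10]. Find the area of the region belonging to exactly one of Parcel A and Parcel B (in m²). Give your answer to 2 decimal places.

15.01

|Parcel A| = 2.5, |Parcel B| = 14, |Parcel A∩Parcel B| = 0.744.
|Parcel A △ Parcel B| = |Parcel A| + |Parcel B| − 2·|Parcel A∩Parcel B| = 2.5 + 14 − 1.4881 = 15.01.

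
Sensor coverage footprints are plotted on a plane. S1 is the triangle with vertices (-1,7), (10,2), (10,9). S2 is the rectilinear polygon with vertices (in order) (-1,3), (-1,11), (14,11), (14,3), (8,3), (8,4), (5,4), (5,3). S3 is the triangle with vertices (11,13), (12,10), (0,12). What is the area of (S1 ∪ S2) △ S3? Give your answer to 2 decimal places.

130.73

|S1 ∪ S2| = 119.4.
|(S1 ∪ S2) ∩ S3| = 2.8333.
|(S1 ∪ S2) △ S3| = 119.4 + 17 − 5.6667 = 130.73.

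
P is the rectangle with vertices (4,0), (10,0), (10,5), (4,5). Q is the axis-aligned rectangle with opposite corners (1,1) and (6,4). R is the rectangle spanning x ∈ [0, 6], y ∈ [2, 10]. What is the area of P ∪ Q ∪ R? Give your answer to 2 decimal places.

75.00

By inclusion–exclusion:
Individual areas: |P| = 30, |Q| = 15, |R| = 48.
|P∩Q|: x∈[4,6], y∈[1,4] → 2·3 = 6.
|P∩R|: x∈[4,6], y∈[2,5] → 2·3 = 6.
|Q∩R|: x∈[1,6], y∈[2,4] → 5·2 = 10.
|P∩Q∩R| = 4.
|P ∪ Q ∪ R| = 93 − 22 + 4 = 75.00.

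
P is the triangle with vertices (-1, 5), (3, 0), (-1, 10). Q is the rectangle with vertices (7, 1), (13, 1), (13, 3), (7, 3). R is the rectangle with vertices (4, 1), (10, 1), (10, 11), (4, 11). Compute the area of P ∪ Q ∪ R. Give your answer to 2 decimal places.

By inclusion–exclusion:
Individual areas: |P| = 10, |Q| = 12, |R| = 60.
|P∩Q| = 0.
|P∩R| = 0.
|Q∩R|: x∈[7,10], y∈[1,3] → 3·2 = 6.
|P∩Q∩R| = 0.
|P ∪ Q ∪ R| = 82 − 6 + 0 = 76.00.

76.00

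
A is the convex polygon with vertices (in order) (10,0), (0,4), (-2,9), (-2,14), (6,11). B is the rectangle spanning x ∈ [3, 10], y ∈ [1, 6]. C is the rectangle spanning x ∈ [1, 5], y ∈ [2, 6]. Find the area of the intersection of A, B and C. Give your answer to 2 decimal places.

7.20

The intersection is the polygon with vertices (3,6), (5,6), (5,2), (3,2.8).
By the shoelace formula its area is 7.20.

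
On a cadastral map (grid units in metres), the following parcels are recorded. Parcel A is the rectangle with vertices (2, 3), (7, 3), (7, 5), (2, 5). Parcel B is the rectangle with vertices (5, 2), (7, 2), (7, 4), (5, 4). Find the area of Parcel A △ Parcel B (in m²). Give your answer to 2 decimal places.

10.00

|Parcel A∩Parcel B|: x∈[5,7], y∈[3,4] → 2·1 = 2.
|Parcel A △ Parcel B| = |Parcel A| + |Parcel B| − 2·|Parcel A∩Parcel B| = 10 + 4 − 4 = 10.00.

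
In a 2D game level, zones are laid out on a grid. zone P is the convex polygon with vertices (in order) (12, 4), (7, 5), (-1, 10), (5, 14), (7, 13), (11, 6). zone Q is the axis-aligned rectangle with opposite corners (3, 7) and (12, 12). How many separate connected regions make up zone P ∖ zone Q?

2

zone P ∖ zone Q splits into 2 disjoint pieces (area 13.4143, area 16.2857).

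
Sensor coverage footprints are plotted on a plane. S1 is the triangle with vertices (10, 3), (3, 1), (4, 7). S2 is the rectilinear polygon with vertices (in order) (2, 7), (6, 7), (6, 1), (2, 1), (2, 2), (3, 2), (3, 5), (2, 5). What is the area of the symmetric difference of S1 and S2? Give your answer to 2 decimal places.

|S1| = 20, |S2| = 21, |S1∩S2| = 12.381.
|S1 △ S2| = |S1| + |S2| − 2·|S1∩S2| = 20 + 21 − 24.7619 = 16.24.

16.24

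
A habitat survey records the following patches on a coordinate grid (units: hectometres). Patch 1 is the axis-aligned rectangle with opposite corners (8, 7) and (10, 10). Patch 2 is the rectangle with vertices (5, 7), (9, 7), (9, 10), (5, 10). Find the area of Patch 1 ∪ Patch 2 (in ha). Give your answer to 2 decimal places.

By inclusion–exclusion:
Individual areas: |Patch 1| = 6, |Patch 2| = 12.
|Patch 1∩Patch 2|: x∈[8,9], y∈[7,10] → 1·3 = 3.
|Patch 1 ∪ Patch 2| = 18 − 3 = 15.00.

15.00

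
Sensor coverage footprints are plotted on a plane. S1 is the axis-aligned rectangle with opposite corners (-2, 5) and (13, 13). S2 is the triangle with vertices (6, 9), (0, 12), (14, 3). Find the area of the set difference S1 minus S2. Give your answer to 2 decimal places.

|S1| = 120, |S1∩S2| = 5.5556.
|S1 ∖ S2| = |S1| − |S1∩S2| = 120 − 5.5556 = 114.44.

114.44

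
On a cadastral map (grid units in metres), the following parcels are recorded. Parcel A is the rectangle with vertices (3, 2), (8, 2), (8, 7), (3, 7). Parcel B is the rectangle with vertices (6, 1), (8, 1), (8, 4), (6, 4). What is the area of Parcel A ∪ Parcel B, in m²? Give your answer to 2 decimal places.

27.00

By inclusion–exclusion:
Individual areas: |Parcel A| = 25, |Parcel B| = 6.
|Parcel A∩Parcel B|: x∈[6,8], y∈[2,4] → 2·2 = 4.
|Parcel A ∪ Parcel B| = 31 − 4 = 27.00.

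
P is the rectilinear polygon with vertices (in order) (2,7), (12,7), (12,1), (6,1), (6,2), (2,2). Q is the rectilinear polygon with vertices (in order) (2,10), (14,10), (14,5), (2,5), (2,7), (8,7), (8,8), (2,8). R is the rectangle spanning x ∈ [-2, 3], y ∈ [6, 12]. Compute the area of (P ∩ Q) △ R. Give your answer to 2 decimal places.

48.00

|P ∩ Q| = 20.
|(P ∩ Q) ∩ R| = 1.
|(P ∩ Q) △ R| = 20 + 30 − 2 = 48.00.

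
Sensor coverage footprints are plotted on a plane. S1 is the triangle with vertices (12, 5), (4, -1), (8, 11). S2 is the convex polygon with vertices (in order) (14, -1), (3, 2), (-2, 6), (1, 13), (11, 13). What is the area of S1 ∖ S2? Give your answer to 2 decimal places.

2.50

|S1| = 36, |S1∩S2| = 33.5.
|S1 ∖ S2| = |S1| − |S1∩S2| = 36 − 33.5 = 2.50.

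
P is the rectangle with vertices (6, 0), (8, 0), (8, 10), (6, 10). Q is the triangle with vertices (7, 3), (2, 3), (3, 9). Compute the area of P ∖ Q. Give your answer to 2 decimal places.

19.25

|P| = 20, |P∩Q| = 0.75.
|P ∖ Q| = |P| − |P∩Q| = 20 − 0.75 = 19.25.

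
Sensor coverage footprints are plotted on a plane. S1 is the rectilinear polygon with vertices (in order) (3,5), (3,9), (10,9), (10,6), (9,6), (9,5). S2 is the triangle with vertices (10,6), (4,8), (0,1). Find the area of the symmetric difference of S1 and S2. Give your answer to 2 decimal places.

|S1| = 27, |S2| = 25, |S1∩S2| = 12.875.
|S1 △ S2| = |S1| + |S2| − 2·|S1∩S2| = 27 + 25 − 25.75 = 26.25.

26.25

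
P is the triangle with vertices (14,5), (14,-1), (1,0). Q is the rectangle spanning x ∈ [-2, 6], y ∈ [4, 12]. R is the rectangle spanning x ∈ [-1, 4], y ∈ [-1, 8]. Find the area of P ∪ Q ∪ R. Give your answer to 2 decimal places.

125.92

By inclusion–exclusion:
Individual areas: |P| = 39, |Q| = 64, |R| = 45.
|P∩Q| = 0.
|P∩R| = 2.0769.
|Q∩R|: x∈[-1,4], y∈[4,8] → 5·4 = 20.
|P∩Q∩R| = 0.
|P ∪ Q ∪ R| = 148 − 22.0769 + 0 = 125.92.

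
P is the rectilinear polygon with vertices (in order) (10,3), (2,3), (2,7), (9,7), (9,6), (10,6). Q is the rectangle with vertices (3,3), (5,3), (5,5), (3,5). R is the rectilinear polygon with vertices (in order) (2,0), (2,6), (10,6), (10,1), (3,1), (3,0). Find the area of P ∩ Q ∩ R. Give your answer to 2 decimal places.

4.00

The intersection is the polygon with vertices (3,5), (5,5), (5,3), (3,3).
By the shoelace formula its area is 4.00.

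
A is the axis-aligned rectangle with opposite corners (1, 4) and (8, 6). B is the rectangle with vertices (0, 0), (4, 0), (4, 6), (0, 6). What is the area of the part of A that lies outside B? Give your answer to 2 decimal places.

|A∩B|: x∈[1,4], y∈[4,6] → 3·2 = 6.
|A| = 14.
|A ∖ B| = |A| − |A∩B| = 14 − 6 = 8.00.

8.00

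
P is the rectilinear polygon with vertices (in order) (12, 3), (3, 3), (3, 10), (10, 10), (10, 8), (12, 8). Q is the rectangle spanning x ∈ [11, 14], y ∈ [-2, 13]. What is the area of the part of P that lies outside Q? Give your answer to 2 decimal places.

|P| = 59, |P∩Q| = 5.
|P ∖ Q| = |P| − |P∩Q| = 59 − 5 = 54.00.

54.00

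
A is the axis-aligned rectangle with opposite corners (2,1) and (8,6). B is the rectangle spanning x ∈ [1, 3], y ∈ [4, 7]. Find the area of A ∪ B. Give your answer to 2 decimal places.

By inclusion–exclusion:
Individual areas: |A| = 30, |B| = 6.
|A∩B|: x∈[2,3], y∈[4,6] → 1·2 = 2.
|A ∪ B| = 36 − 2 = 34.00.

34.00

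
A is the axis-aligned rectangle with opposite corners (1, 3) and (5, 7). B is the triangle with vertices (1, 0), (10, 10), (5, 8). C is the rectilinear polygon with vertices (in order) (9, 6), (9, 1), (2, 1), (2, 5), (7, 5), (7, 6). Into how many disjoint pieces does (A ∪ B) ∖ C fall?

2

(A ∪ B) ∖ C splits into 2 disjoint pieces (area 0.4444, area 19).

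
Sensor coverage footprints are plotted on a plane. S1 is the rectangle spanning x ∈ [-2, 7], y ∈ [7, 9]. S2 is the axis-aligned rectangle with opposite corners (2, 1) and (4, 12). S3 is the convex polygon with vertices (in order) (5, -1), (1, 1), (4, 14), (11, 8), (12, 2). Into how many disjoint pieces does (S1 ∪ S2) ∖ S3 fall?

(S1 ∪ S2) ∖ S3 is a single connected region.

1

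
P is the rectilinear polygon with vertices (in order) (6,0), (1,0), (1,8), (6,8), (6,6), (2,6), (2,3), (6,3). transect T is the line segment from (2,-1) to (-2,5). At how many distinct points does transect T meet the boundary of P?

The segment meets the boundary at (1,0.5), (1.333,0).

2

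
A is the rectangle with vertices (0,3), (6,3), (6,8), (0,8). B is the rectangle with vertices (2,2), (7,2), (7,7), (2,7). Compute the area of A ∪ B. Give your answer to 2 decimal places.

By inclusion–exclusion:
Individual areas: |A| = 30, |B| = 25.
|A∩B|: x∈[2,6], y∈[3,7] → 4·4 = 16.
|A ∪ B| = 55 − 16 = 39.00.

39.00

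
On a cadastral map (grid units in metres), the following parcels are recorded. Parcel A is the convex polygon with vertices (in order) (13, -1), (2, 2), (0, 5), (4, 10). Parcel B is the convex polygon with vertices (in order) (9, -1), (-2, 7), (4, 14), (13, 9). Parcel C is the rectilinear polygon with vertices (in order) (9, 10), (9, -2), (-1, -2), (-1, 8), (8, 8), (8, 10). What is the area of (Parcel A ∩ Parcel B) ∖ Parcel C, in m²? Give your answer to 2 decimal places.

|Parcel A ∩ Parcel B| = 46.0298.
|(Parcel A ∩ Parcel B) ∩ Parcel C| = 39.7975.
|(Parcel A ∩ Parcel B) ∖ Parcel C| = 46.0298 − 39.7975 = 6.23.

6.23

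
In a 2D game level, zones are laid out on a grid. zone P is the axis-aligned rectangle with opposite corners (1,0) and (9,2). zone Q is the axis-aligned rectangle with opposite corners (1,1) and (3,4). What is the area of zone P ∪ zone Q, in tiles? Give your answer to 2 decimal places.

By inclusion–exclusion:
Individual areas: |zone P| = 16, |zone Q| = 6.
|zone P∩zone Q|: x∈[1,3], y∈[1,2] → 2·1 = 2.
|zone P ∪ zone Q| = 22 − 2 = 20.00.

20.00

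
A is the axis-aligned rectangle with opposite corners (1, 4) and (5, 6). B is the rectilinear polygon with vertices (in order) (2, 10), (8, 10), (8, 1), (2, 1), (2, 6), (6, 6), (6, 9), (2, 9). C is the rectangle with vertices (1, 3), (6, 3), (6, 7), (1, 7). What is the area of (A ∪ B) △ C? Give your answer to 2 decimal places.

36.00

|A ∪ B| = 44.
|(A ∪ B) ∩ C| = 14.
|(A ∪ B) △ C| = 44 + 20 − 28 = 36.00.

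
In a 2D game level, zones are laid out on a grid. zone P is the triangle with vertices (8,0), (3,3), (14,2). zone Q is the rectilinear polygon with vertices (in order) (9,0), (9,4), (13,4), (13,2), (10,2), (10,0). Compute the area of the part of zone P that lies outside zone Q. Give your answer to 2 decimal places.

11.41

|zone P| = 14, |zone P∩zone Q| = 2.5909.
|zone P ∖ zone Q| = |zone P| − |zone P∩zone Q| = 14 − 2.5909 = 11.41.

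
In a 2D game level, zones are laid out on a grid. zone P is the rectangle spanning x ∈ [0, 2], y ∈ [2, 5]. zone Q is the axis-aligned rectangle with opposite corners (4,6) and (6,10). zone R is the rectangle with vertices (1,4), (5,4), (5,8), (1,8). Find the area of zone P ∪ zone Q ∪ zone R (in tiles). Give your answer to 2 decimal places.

By inclusion–exclusion:
Individual areas: |zone P| = 6, |zone Q| = 8, |zone R| = 16.
|zone P∩zone Q| = 0 (no overlap).
|zone P∩zone R|: x∈[1,2], y∈[4,5] → 1·1 = 1.
|zone Q∩zone R|: x∈[4,5], y∈[6,8] → 1·2 = 2.
|zone P∩zone Q∩zone R| = 0.
|zone P ∪ zone Q ∪ zone R| = 30 − 3 + 0 = 27.00.

27.00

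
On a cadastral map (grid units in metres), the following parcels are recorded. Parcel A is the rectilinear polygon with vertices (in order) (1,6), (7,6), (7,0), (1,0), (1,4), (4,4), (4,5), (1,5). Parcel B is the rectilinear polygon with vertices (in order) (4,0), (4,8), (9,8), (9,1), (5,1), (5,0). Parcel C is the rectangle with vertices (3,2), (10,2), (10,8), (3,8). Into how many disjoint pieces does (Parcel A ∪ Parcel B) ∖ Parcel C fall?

(Parcel A ∪ Parcel B) ∖ Parcel C splits into 2 disjoint pieces (area 18, area 2).

2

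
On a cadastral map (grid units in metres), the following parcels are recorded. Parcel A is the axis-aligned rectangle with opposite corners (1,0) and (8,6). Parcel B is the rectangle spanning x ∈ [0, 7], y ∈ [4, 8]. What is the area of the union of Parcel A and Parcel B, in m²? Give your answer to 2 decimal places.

58.00

By inclusion–exclusion:
Individual areas: |Parcel A| = 42, |Parcel B| = 28.
|Parcel A∩Parcel B|: x∈[1,7], y∈[4,6] → 6·2 = 12.
|Parcel A ∪ Parcel B| = 70 − 12 = 58.00.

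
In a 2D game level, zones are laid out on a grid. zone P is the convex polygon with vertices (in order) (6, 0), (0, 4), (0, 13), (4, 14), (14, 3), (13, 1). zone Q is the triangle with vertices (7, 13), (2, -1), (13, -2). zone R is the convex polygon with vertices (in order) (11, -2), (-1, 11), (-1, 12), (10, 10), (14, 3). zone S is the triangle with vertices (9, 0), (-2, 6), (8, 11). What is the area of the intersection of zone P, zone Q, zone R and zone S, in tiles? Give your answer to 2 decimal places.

The intersection is the polygon with vertices (7.168,10.515), (8.141,9.444), (8.961,0.423), (8.786,0.398), (4.253,5.309), (5.913,9.957), (7.067,10.533).
By the shoelace formula its area is 26.31.

26.31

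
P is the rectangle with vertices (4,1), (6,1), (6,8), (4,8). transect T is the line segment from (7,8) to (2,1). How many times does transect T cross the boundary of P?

2

The segment meets the boundary at (6,6.6), (4,3.8).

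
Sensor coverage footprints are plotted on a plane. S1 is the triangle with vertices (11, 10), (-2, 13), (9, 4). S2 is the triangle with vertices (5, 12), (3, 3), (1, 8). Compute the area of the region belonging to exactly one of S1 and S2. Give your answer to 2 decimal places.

|S1| = 42, |S2| = 14, |S1∩S2| = 3.9306.
|S1 △ S2| = |S1| + |S2| − 2·|S1∩S2| = 42 + 14 − 7.8612 = 48.14.

48.14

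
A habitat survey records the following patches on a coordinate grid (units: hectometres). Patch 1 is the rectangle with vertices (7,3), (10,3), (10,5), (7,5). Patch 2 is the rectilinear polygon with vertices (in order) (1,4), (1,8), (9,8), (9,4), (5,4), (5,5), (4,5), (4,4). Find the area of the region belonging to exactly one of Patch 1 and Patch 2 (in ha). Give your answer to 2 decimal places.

|Patch 1| = 6, |Patch 2| = 31, |Patch 1∩Patch 2| = 2.
|Patch 1 △ Patch 2| = |Patch 1| + |Patch 2| − 2·|Patch 1∩Patch 2| = 6 + 31 − 4 = 33.00.

33.00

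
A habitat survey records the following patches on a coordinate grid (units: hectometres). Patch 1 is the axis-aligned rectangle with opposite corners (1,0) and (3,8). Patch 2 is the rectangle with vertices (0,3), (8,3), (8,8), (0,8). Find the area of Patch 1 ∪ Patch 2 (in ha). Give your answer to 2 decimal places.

By inclusion–exclusion:
Individual areas: |Patch 1| = 16, |Patch 2| = 40.
|Patch 1∩Patch 2|: x∈[1,3], y∈[3,8] → 2·5 = 10.
|Patch 1 ∪ Patch 2| = 56 − 10 = 46.00.

46.00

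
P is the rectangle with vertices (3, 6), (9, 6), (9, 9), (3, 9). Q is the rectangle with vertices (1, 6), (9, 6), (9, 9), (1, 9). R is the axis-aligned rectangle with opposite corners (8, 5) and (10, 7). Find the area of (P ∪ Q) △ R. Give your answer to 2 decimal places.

26.00

|P ∪ Q| = 24.
|(P ∪ Q) ∩ R| = 1.
|(P ∪ Q) △ R| = 24 + 4 − 2 = 26.00.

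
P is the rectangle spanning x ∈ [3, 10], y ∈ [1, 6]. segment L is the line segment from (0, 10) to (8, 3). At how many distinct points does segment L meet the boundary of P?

The segment meets the boundary at (4.571,6).

1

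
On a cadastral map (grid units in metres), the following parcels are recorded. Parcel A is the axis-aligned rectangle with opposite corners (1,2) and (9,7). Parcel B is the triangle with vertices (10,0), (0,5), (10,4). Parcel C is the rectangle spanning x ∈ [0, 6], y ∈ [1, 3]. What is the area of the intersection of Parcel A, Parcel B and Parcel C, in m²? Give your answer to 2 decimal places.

The intersection is the polygon with vertices (4,3), (6,3), (6,2).
By the shoelace formula its area is 1.00.

1.00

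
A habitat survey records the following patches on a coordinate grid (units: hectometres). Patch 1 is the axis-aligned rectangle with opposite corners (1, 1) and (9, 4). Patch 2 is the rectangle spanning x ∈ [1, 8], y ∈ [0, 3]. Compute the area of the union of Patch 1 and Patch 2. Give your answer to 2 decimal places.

31.00

By inclusion–exclusion:
Individual areas: |Patch 1| = 24, |Patch 2| = 21.
|Patch 1∩Patch 2|: x∈[1,8], y∈[1,3] → 7·2 = 14.
|Patch 1 ∪ Patch 2| = 45 − 14 = 31.00.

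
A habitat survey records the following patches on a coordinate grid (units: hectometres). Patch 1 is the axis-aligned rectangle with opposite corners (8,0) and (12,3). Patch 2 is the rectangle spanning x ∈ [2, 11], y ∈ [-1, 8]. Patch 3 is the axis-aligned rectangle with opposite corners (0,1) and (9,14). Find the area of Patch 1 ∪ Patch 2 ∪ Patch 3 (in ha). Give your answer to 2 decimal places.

152.00

By inclusion–exclusion:
Individual areas: |Patch 1| = 12, |Patch 2| = 81, |Patch 3| = 117.
|Patch 1∩Patch 2|: x∈[8,11], y∈[0,3] → 3·3 = 9.
|Patch 1∩Patch 3|: x∈[8,9], y∈[1,3] → 1·2 = 2.
|Patch 2∩Patch 3|: x∈[2,9], y∈[1,8] → 7·7 = 49.
|Patch 1∩Patch 2∩Patch 3| = 2.
|Patch 1 ∪ Patch 2 ∪ Patch 3| = 210 − 60 + 2 = 152.00.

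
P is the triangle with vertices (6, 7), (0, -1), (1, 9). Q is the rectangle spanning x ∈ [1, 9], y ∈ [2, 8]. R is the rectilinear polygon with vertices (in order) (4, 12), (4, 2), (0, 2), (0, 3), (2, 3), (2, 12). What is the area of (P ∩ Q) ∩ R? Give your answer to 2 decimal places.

10.91

The region (P ∩ Q) ∩ R is the polygon with vertices (1,2), (1,3), (2,3), (2,8), (3.5,8), (4,7.8), (4,4.333), (2.25,2).
By the shoelace formula its area is 10.91.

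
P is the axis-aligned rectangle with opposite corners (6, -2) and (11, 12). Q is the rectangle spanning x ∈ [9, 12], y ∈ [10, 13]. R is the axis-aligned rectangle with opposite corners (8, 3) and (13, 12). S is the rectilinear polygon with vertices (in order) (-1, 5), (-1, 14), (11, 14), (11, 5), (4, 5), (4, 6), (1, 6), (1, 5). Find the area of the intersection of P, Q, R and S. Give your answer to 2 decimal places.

The intersection is the polygon with vertices (9,10), (9,12), (11,12), (11,10).
By the shoelace formula its area is 4.00.

4.00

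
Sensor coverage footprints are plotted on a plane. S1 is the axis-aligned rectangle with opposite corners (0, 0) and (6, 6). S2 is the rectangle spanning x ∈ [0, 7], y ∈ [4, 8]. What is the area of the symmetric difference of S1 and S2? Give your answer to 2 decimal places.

|S1∩S2|: x∈[0,6], y∈[4,6] → 6·2 = 12.
|S1 △ S2| = |S1| + |S2| − 2·|S1∩S2| = 36 + 28 − 24 = 40.00.

40.00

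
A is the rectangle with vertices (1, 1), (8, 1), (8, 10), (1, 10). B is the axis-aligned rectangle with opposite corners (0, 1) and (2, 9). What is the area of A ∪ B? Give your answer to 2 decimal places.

By inclusion–exclusion:
Individual areas: |A| = 63, |B| = 16.
|A∩B|: x∈[1,2], y∈[1,9] → 1·8 = 8.
|A ∪ B| = 79 − 8 = 71.00.

71.00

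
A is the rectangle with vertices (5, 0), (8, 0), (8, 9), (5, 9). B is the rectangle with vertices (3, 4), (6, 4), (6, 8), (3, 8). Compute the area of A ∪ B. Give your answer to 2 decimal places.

By inclusion–exclusion:
Individual areas: |A| = 27, |B| = 12.
|A∩B|: x∈[5,6], y∈[4,8] → 1·4 = 4.
|A ∪ B| = 39 − 4 = 35.00.

35.00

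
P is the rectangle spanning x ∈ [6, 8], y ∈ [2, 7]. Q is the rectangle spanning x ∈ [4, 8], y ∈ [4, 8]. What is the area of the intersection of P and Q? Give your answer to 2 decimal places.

6.00

|P∩Q|: x∈[6,8], y∈[4,7] → 2·3 = 6.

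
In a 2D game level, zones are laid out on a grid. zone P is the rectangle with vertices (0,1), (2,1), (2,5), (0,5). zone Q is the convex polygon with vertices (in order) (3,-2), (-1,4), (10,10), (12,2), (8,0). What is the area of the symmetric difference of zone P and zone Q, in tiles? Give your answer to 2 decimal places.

|zone P| = 8, |zone Q| = 86, |zone P∩zone Q| = 7.0606.
|zone P △ zone Q| = |zone P| + |zone Q| − 2·|zone P∩zone Q| = 8 + 86 − 14.1212 = 79.88.

79.88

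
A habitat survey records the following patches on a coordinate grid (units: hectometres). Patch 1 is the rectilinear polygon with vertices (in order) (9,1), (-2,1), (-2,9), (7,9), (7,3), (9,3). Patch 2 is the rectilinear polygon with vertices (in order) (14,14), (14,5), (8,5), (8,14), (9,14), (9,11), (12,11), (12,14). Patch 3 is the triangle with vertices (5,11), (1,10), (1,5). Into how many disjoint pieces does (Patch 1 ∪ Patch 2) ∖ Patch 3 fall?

2

(Patch 1 ∪ Patch 2) ∖ Patch 3 splits into 2 disjoint pieces (area 70.6667, area 45).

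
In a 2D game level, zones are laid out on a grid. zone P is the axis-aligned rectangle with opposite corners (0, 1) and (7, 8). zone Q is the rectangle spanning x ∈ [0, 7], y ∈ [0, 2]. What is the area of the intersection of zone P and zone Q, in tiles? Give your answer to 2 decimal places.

7.00

|zone P∩zone Q|: x∈[0,7], y∈[1,2] → 7·1 = 7.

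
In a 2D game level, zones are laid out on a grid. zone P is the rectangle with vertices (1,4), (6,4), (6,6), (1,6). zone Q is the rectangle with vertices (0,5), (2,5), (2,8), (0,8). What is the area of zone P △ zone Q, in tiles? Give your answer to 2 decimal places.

|zone P∩zone Q|: x∈[1,2], y∈[5,6] → 1·1 = 1.
|zone P △ zone Q| = |zone P| + |zone Q| − 2·|zone P∩zone Q| = 10 + 6 − 2 = 14.00.

14.00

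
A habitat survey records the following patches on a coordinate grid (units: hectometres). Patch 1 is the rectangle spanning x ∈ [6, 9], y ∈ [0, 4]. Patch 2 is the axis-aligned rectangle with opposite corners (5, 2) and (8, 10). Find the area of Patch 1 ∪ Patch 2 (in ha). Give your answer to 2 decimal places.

By inclusion–exclusion:
Individual areas: |Patch 1| = 12, |Patch 2| = 24.
|Patch 1∩Patch 2|: x∈[6,8], y∈[2,4] → 2·2 = 4.
|Patch 1 ∪ Patch 2| = 36 − 4 = 32.00.

32.00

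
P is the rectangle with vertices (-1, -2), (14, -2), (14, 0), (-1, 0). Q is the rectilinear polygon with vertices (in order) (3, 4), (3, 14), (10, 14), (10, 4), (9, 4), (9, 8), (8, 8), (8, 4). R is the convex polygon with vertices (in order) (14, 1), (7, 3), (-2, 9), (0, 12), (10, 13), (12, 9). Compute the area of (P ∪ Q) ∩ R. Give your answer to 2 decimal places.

|P ∪ Q| = 96.
|(P ∪ Q) ∩ R| = 54.47.

54.47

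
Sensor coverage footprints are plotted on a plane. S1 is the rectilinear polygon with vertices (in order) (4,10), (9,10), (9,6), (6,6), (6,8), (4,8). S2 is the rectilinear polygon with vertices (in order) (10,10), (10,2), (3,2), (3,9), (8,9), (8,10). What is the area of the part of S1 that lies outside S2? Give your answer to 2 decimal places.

4.00

|S1| = 16, |S1∩S2| = 12.
|S1 ∖ S2| = |S1| − |S1∩S2| = 16 − 12 = 4.00.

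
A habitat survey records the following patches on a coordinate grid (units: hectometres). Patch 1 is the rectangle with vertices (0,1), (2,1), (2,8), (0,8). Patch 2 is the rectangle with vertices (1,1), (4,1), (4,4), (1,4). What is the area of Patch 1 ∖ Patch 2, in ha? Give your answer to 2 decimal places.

11.00

|Patch 1∩Patch 2|: x∈[1,2], y∈[1,4] → 1·3 = 3.
|Patch 1| = 14.
|Patch 1 ∖ Patch 2| = |Patch 1| − |Patch 1∩Patch 2| = 14 − 3 = 11.00.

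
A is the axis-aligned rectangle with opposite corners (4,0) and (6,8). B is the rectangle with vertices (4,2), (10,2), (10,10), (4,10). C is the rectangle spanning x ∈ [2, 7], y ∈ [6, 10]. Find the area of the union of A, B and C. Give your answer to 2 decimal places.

By inclusion–exclusion:
Individual areas: |A| = 16, |B| = 48, |C| = 20.
|A∩B|: x∈[4,6], y∈[2,8] → 2·6 = 12.
|A∩C|: x∈[4,6], y∈[6,8] → 2·2 = 4.
|B∩C|: x∈[4,7], y∈[6,10] → 3·4 = 12.
|A∩B∩C| = 4.
|A ∪ B ∪ C| = 84 − 28 + 4 = 60.00.

60.00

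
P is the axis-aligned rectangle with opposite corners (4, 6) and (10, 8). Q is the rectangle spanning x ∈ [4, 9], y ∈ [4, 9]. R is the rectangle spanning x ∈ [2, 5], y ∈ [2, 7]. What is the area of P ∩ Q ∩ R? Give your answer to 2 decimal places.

The intersection is the polygon with vertices (4,6), (4,7), (5,7), (5,6).
By the shoelace formula its area is 1.00.

1.00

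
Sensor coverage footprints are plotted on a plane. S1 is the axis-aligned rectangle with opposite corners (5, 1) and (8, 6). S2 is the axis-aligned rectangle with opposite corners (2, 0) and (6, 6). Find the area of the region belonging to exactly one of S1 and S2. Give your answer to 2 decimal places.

29.00

|S1∩S2|: x∈[5,6], y∈[1,6] → 1·5 = 5.
|S1 △ S2| = |S1| + |S2| − 2·|S1∩S2| = 15 + 24 − 10 = 29.00.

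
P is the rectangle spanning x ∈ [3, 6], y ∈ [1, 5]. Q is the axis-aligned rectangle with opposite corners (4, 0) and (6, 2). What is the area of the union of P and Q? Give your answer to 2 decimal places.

By inclusion–exclusion:
Individual areas: |P| = 12, |Q| = 4.
|P∩Q|: x∈[4,6], y∈[1,2] → 2·1 = 2.
|P ∪ Q| = 16 − 2 = 14.00.

14.00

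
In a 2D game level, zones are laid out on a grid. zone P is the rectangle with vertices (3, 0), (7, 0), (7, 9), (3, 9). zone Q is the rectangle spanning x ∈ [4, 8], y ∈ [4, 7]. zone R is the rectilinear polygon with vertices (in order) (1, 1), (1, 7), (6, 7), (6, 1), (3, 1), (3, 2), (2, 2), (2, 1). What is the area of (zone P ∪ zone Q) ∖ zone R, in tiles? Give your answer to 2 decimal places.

21.00

|zone P ∪ zone Q| = 39.
|(zone P ∪ zone Q) ∩ zone R| = 18.
|(zone P ∪ zone Q) ∖ zone R| = 39 − 18 = 21.00.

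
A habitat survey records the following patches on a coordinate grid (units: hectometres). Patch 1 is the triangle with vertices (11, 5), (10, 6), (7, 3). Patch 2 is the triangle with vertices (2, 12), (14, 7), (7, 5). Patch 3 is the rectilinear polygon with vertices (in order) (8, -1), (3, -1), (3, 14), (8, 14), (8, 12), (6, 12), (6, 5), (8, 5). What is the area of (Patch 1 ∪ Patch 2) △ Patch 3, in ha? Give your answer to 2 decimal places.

|Patch 1 ∪ Patch 2| = 32.4778.
|(Patch 1 ∪ Patch 2) ∩ Patch 3| = 7.625.
|(Patch 1 ∪ Patch 2) △ Patch 3| = 32.4778 + 61 − 15.25 = 78.23.

78.23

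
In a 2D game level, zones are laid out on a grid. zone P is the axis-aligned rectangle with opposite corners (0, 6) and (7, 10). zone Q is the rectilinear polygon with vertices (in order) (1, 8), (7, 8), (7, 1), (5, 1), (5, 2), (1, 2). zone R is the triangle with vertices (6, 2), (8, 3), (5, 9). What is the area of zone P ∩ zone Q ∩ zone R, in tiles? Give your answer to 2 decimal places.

1.43

The intersection is the polygon with vertices (5.429,6), (5.143,8), (5.5,8), (6.5,6).
By the shoelace formula its area is 1.43.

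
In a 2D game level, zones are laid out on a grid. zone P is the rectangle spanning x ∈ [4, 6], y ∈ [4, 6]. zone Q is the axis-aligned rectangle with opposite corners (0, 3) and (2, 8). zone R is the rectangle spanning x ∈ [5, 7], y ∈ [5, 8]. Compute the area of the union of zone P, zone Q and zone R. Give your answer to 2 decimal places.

19.00

By inclusion–exclusion:
Individual areas: |zone P| = 4, |zone Q| = 10, |zone R| = 6.
|zone P∩zone Q| = 0 (no overlap).
|zone P∩zone R|: x∈[5,6], y∈[5,6] → 1·1 = 1.
|zone Q∩zone R| = 0 (no overlap).
|zone P∩zone Q∩zone R| = 0.
|zone P ∪ zone Q ∪ zone R| = 20 − 1 + 0 = 19.00.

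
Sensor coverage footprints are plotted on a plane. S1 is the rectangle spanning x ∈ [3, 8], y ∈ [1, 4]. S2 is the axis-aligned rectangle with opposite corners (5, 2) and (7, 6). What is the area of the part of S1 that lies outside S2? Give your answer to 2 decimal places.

|S1∩S2|: x∈[5,7], y∈[2,4] → 2·2 = 4.
|S1| = 15.
|S1 ∖ S2| = |S1| − |S1∩S2| = 15 − 4 = 11.00.

11.00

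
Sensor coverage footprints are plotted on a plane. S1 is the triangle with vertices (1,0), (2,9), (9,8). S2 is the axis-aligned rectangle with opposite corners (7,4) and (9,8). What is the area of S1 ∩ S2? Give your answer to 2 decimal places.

The intersection is the polygon with vertices (7,6), (7,8), (9,8).
By the shoelace formula its area is 2.00.

2.00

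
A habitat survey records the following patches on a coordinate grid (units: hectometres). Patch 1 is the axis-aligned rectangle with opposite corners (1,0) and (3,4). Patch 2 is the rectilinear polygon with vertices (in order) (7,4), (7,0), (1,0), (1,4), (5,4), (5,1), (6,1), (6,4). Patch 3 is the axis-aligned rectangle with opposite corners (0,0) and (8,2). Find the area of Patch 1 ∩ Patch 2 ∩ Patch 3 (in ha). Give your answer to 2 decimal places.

The intersection is the polygon with vertices (1,0), (1,2), (3,2), (3,0).
By the shoelace formula its area is 4.00.

4.00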